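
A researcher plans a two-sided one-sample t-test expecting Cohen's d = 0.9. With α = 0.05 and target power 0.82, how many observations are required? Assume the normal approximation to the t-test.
n = 11

Sample size formula (one-sample t-test, normal approximation):
n = ((z_{α/2} + z_β) / d)²

z_{α/2} = 1.960 (for α = 0.05, two-sided)
z_β = 0.915 (for power = 0.82)
d = 0.9

n = ((1.960 + 0.915) / 0.9)²
n = (3.194)²
n ≈ 10.20
Round up to the next whole number: n = 11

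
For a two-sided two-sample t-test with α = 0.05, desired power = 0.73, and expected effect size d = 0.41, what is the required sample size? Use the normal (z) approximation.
n = 79 per group

Sample size formula (two-sample t-test, normal approximation):
n = 2 · ((z_{α/2} + z_β) / d)²

z_{α/2} = 1.960 (for α = 0.05, two-sided)
z_β = 0.613 (for power = 0.73)
d = 0.41

n = 2 · ((1.960 + 0.613) / 0.41)²
n = 2 · (6.276)²
n ≈ 78.78
Round up to the next whole number: n = 79 per group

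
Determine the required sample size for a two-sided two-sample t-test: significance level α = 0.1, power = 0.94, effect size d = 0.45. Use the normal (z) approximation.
n = 102 per group

Sample size formula (two-sample t-test, normal approximation):
n = 2 · ((z_{α/2} + z_β) / d)²

z_{α/2} = 1.645 (for α = 0.1, two-sided)
z_β = 1.555 (for power = 0.94)
d = 0.45

n = 2 · ((1.645 + 1.555) / 0.45)²
n = 2 · (7.111)²
n ≈ 101.13
Round up to the next whole number: n = 102 per group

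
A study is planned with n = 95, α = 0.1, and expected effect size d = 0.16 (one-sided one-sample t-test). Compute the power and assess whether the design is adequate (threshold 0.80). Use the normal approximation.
Power ≈ 0.61; the study is underpowered (power < 0.80)

Power calculation (one-sample t-test, normal approximation):
z_β = d · √n - z_α
z_β = 0.16 · √95 - 1.282
z_β = 0.16 · 9.747 - 1.282
z_β = 0.278

Power = Φ(z_β) = Φ(0.278) ≈ 0.609

Effect size d = 0.16 is very small by Cohen's convention (0.2/0.5/0.8).

Threshold: power ≥ 0.80 is conventionally adequate.
Power ≈ 0.61 → the study is underpowered (power < 0.80).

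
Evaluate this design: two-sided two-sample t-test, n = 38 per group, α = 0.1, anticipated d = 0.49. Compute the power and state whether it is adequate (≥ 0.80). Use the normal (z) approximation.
Power ≈ 0.69; the study is underpowered (power < 0.80)

Power calculation (two-sample t-test, normal approximation):
z_β = d · √(n/2) - z_{α/2}
z_β = 0.49 · √(38/2) - 1.645
z_β = 0.49 · 4.359 - 1.645
z_β = 0.491

Power = Φ(z_β) = Φ(0.491) ≈ 0.688

Effect size d = 0.49 is small by Cohen's convention (0.2/0.5/0.8).

Threshold: power ≥ 0.80 is conventionally adequate.
Power ≈ 0.69 → the study is underpowered (power < 0.80).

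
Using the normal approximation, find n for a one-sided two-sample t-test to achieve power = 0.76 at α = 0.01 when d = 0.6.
n = 52 per group

Sample size formula (two-sample t-test, normal approximation):
n = 2 · ((z_α + z_β) / d)²

z_α = 2.326 (for α = 0.01, one-sided)
z_β = 0.706 (for power = 0.76)
d = 0.6

n = 2 · ((2.326 + 0.706) / 0.6)²
n = 2 · (5.053)²
n ≈ 51.07
Round up to the next whole number: n = 52 per group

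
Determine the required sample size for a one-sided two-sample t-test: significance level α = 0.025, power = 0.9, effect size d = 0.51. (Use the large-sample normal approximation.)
n = 81 per group

Sample size formula (two-sample t-test, normal approximation):
n = 2 · ((z_α + z_β) / d)²

z_α = 1.960 (for α = 0.025, one-sided)
z_β = 1.282 (for power = 0.9)
d = 0.51

n = 2 · ((1.960 + 1.282) / 0.51)²
n = 2 · (6.357)²
n ≈ 80.82
Round up to the next whole number: n = 81 per group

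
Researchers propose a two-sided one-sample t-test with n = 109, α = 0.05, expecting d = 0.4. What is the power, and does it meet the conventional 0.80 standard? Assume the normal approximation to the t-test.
Power ≈ 0.99; the study is adequately powered (power ≥ 0.80)

Power calculation (one-sample t-test, normal approximation):
z_β = d · √n - z_{α/2}
z_β = 0.4 · √109 - 1.960
z_β = 0.4 · 10.440 - 1.960
z_β = 2.216

Power = Φ(z_β) = Φ(2.216) ≈ 0.987

Effect size d = 0.4 is small by Cohen's convention (0.2/0.5/0.8).

Threshold: power ≥ 0.80 is conventionally adequate.
Power ≈ 0.99 → the study is adequately powered (power ≥ 0.80).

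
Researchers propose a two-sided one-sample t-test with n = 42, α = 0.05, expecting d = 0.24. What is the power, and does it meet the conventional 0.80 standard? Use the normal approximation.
Power ≈ 0.34; the study is underpowered (power < 0.80)

Power calculation (one-sample t-test, normal approximation):
z_β = d · √n - z_{α/2}
z_β = 0.24 · √42 - 1.960
z_β = 0.24 · 6.481 - 1.960
z_β = -0.405

Power = Φ(z_β) = Φ(-0.405) ≈ 0.343

Effect size d = 0.24 is small by Cohen's convention (0.2/0.5/0.8).

Threshold: power ≥ 0.80 is conventionally adequate.
Power ≈ 0.34 → the study is underpowered (power < 0.80).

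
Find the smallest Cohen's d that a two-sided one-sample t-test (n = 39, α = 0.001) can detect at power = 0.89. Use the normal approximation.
d ≈ 0.72

Minimum detectable effect (one-sample t-test, normal approximation):
d = (z_{α/2} + z_β) / √n
d = (3.291 + 1.227) / √39
d = 4.517 / 6.245
d ≈ 0.72

By Cohen's convention (0.2 small / 0.5 medium / 0.8 large): medium effect.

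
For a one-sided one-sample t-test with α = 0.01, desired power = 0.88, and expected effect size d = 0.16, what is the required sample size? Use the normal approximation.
n = 479

Sample size formula (one-sample t-test, normal approximation):
n = ((z_α + z_β) / d)²

z_α = 2.326 (for α = 0.01, one-sided)
z_β = 1.175 (for power = 0.88)
d = 0.16

n = ((2.326 + 1.175) / 0.16)²
n = (21.881)²
n ≈ 478.78
Round up to the next whole number: n = 479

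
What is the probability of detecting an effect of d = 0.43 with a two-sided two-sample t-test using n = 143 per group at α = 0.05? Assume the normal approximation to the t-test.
Power ≈ 0.95

Power calculation (two-sample t-test, normal approximation):
z_β = d · √(n/2) - z_{α/2}
z_β = 0.43 · √(143/2) - 1.960
z_β = 0.43 · 8.456 - 1.960
z_β = 1.676

Power = Φ(z_β) = Φ(1.676) ≈ 0.953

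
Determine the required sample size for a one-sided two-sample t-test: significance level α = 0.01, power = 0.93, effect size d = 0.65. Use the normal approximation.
n = 69 per group

Sample size formula (two-sample t-test, normal approximation):
n = 2 · ((z_α + z_β) / d)²

z_α = 2.326 (for α = 0.01, one-sided)
z_β = 1.476 (for power = 0.93)
d = 0.65

n = 2 · ((2.326 + 1.476) / 0.65)²
n = 2 · (5.849)²
n ≈ 68.42
Round up to the next whole number: n = 69 per group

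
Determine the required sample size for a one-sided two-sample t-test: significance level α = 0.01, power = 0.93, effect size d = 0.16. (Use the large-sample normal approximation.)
n = 1130 per group

Sample size formula (two-sample t-test, normal approximation):
n = 2 · ((z_α + z_β) / d)²

z_α = 2.326 (for α = 0.01, one-sided)
z_β = 1.476 (for power = 0.93)
d = 0.16

n = 2 · ((2.326 + 1.476) / 0.16)²
n = 2 · (23.763)²
n ≈ 1129.36
Round up to the next whole number: n = 1130 per group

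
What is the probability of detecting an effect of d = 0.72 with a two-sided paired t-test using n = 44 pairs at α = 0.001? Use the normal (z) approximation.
Power ≈ 0.93

Power calculation (paired t-test, normal approximation):
z_β = d · √n - z_{α/2}
z_β = 0.72 · √44 - 3.291
z_β = 0.72 · 6.633 - 3.291
z_β = 1.485

Power = Φ(z_β) = Φ(1.485) ≈ 0.931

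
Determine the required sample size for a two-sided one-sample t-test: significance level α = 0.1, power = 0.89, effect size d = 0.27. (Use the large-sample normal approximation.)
n = 114

Sample size formula (one-sample t-test, normal approximation):
n = ((z_{α/2} + z_β) / d)²

z_{α/2} = 1.645 (for α = 0.1, two-sided)
z_β = 1.227 (for power = 0.89)
d = 0.27

n = ((1.645 + 1.227) / 0.27)²
n = (10.637)²
n ≈ 113.15
Round up to the next whole number: n = 114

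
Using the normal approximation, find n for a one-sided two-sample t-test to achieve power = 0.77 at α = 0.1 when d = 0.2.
n = 205 per group

Sample size formula (two-sample t-test, normal approximation):
n = 2 · ((z_α + z_β) / d)²

z_α = 1.282 (for α = 0.1, one-sided)
z_β = 0.739 (for power = 0.77)
d = 0.2

n = 2 · ((1.282 + 0.739) / 0.2)²
n = 2 · (10.105)²
n ≈ 204.22
Round up to the next whole number: n = 205 per group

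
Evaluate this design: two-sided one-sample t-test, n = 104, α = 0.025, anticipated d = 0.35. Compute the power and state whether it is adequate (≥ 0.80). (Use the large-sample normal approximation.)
Power ≈ 0.91; the study is adequately powered (power ≥ 0.80)

Power calculation (one-sample t-test, normal approximation):
z_β = d · √n - z_{α/2}
z_β = 0.35 · √104 - 2.241
z_β = 0.35 · 10.198 - 2.241
z_β = 1.328

Power = Φ(z_β) = Φ(1.328) ≈ 0.908

Effect size d = 0.35 is small by Cohen's convention (0.2/0.5/0.8).

Threshold: power ≥ 0.80 is conventionally adequate.
Power ≈ 0.91 → the study is adequately powered (power ≥ 0.80).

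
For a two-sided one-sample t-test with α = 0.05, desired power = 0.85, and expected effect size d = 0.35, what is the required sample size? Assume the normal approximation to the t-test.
n = 74

Sample size formula (one-sample t-test, normal approximation):
n = ((z_{α/2} + z_β) / d)²

z_{α/2} = 1.960 (for α = 0.05, two-sided)
z_β = 1.036 (for power = 0.85)
d = 0.35

n = ((1.960 + 1.036) / 0.35)²
n = (8.560)²
n ≈ 73.27
Round up to the next whole number: n = 74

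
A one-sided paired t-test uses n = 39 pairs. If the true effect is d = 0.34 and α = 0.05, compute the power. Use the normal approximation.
Power ≈ 0.68

Power calculation (paired t-test, normal approximation):
z_β = d · √n - z_α
z_β = 0.34 · √39 - 1.645
z_β = 0.34 · 6.245 - 1.645
z_β = 0.478

Power = Φ(z_β) = Φ(0.478) ≈ 0.684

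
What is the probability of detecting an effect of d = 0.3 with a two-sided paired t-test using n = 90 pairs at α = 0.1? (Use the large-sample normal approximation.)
Power ≈ 0.89

Power calculation (paired t-test, normal approximation):
z_β = d · √n - z_{α/2}
z_β = 0.3 · √90 - 1.645
z_β = 0.3 · 9.487 - 1.645
z_β = 1.201

Power = Φ(z_β) = Φ(1.201) ≈ 0.885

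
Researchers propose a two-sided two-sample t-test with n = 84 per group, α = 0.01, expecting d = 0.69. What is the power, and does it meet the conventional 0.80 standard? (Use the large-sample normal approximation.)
Power ≈ 0.97; the study is adequately powered (power ≥ 0.80)

Power calculation (two-sample t-test, normal approximation):
z_β = d · √(n/2) - z_{α/2}
z_β = 0.69 · √(84/2) - 2.576
z_β = 0.69 · 6.481 - 2.576
z_β = 1.896

Power = Φ(z_β) = Φ(1.896) ≈ 0.971

Effect size d = 0.69 is medium by Cohen's convention (0.2/0.5/0.8).

Threshold: power ≥ 0.80 is conventionally adequate.
Power ≈ 0.97 → the study is adequately powered (power ≥ 0.80).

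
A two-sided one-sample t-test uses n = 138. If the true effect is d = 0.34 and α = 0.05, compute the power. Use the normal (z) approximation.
Power ≈ 0.98

Power calculation (one-sample t-test, normal approximation):
z_β = d · √n - z_{α/2}
z_β = 0.34 · √138 - 1.960
z_β = 0.34 · 11.747 - 1.960
z_β = 2.034

Power = Φ(z_β) = Φ(2.034) ≈ 0.979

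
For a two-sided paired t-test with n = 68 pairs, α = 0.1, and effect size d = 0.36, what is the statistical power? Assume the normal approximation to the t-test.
Power ≈ 0.91

Power calculation (paired t-test, normal approximation):
z_β = d · √n - z_{α/2}
z_β = 0.36 · √68 - 1.645
z_β = 0.36 · 8.246 - 1.645
z_β = 1.324

Power = Φ(z_β) = Φ(1.324) ≈ 0.907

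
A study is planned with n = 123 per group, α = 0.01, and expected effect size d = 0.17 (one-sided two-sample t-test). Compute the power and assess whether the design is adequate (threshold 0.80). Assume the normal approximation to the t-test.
Power ≈ 0.16; the study is underpowered (power < 0.80)

Power calculation (two-sample t-test, normal approximation):
z_β = d · √(n/2) - z_α
z_β = 0.17 · √(123/2) - 2.326
z_β = 0.17 · 7.842 - 2.326
z_β = -0.993

Power = Φ(z_β) = Φ(-0.993) ≈ 0.160

Effect size d = 0.17 is very small by Cohen's convention (0.2/0.5/0.8).

Threshold: power ≥ 0.80 is conventionally adequate.
Power ≈ 0.16 → the study is underpowered (power < 0.80).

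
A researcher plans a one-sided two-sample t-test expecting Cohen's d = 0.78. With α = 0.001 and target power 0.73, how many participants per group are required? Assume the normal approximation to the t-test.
n = 46 per group

Sample size formula (two-sample t-test, normal approximation):
n = 2 · ((z_α + z_β) / d)²

z_α = 3.090 (for α = 0.001, one-sided)
z_β = 0.613 (for power = 0.73)
d = 0.78

n = 2 · ((3.090 + 0.613) / 0.78)²
n = 2 · (4.747)²
n ≈ 45.07
Round up to the next whole number: n = 46 per group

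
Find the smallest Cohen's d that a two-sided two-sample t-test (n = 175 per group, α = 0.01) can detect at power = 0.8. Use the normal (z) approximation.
d ≈ 0.37

Minimum detectable effect (two-sample t-test, normal approximation):
d = (z_{α/2} + z_β) / √(n/2)
d = (2.576 + 0.842) / √(175/2)
d = 3.417 / 9.354
d ≈ 0.37

By Cohen's convention (0.2 small / 0.5 medium / 0.8 large): small effect.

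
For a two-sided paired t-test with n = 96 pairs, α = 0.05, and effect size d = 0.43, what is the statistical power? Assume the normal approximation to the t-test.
Power ≈ 0.99

Power calculation (paired t-test, normal approximation):
z_β = d · √n - z_{α/2}
z_β = 0.43 · √96 - 1.960
z_β = 0.43 · 9.798 - 1.960
z_β = 2.253

Power = Φ(z_β) = Φ(2.253) ≈ 0.988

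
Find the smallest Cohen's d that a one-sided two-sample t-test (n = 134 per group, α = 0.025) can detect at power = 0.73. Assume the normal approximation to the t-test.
d ≈ 0.31

Minimum detectable effect (two-sample t-test, normal approximation):
d = (z_α + z_β) / √(n/2)
d = (1.960 + 0.613) / √(134/2)
d = 2.573 / 8.185
d ≈ 0.31

By Cohen's convention (0.2 small / 0.5 medium / 0.8 large): small effect.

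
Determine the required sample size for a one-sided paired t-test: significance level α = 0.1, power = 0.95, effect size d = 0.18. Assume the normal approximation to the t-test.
n = 265 pairs

Sample size formula (paired t-test, normal approximation):
n = ((z_α + z_β) / d)²

z_α = 1.282 (for α = 0.1, one-sided)
z_β = 1.645 (for power = 0.95)
d = 0.18

n = ((1.282 + 1.645) / 0.18)²
n = (16.261)²
n ≈ 264.42
Round up to the next whole number: n = 265 pairs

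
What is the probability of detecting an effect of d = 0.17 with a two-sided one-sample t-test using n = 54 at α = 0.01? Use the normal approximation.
Power ≈ 0.09

Power calculation (one-sample t-test, normal approximation):
z_β = d · √n - z_{α/2}
z_β = 0.17 · √54 - 2.576
z_β = 0.17 · 7.348 - 2.576
z_β = -1.327

Power = Φ(z_β) = Φ(-1.327) ≈ 0.092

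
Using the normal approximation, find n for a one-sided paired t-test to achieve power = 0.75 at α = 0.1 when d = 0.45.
n = 19 pairs

Sample size formula (paired t-test, normal approximation):
n = ((z_α + z_β) / d)²

z_α = 1.282 (for α = 0.1, one-sided)
z_β = 0.674 (for power = 0.75)
d = 0.45

n = ((1.282 + 0.674) / 0.45)²
n = (4.347)²
n ≈ 18.90
Round up to the next whole number: n = 19 pairs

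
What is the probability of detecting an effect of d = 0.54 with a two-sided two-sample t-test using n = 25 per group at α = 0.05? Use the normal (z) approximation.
Power ≈ 0.48

Power calculation (two-sample t-test, normal approximation):
z_β = d · √(n/2) - z_{α/2}
z_β = 0.54 · √(25/2) - 1.960
z_β = 0.54 · 3.536 - 1.960
z_β = -0.051

Power = Φ(z_β) = Φ(-0.051) ≈ 0.480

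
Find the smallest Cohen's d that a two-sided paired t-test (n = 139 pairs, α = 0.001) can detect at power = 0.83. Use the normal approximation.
d ≈ 0.36

Minimum detectable effect (paired t-test, normal approximation):
d = (z_{α/2} + z_β) / √n
d = (3.291 + 0.954) / √139
d = 4.245 / 11.790
d ≈ 0.36

By Cohen's convention (0.2 small / 0.5 medium / 0.8 large): small effect.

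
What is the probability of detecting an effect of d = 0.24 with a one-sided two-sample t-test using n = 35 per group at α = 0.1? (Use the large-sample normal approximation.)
Power ≈ 0.39

Power calculation (two-sample t-test, normal approximation):
z_β = d · √(n/2) - z_α
z_β = 0.24 · √(35/2) - 1.282
z_β = 0.24 · 4.183 - 1.282
z_β = -0.278

Power = Φ(z_β) = Φ(-0.278) ≈ 0.391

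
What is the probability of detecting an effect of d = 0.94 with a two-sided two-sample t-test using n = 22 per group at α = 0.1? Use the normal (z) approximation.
Power ≈ 0.93

Power calculation (two-sample t-test, normal approximation):
z_β = d · √(n/2) - z_{α/2}
z_β = 0.94 · √(22/2) - 1.645
z_β = 0.94 · 3.317 - 1.645
z_β = 1.473

Power = Φ(z_β) = Φ(1.473) ≈ 0.930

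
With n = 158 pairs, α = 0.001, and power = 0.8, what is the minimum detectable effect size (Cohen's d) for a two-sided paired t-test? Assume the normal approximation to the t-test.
d ≈ 0.33

Minimum detectable effect (paired t-test, normal approximation):
d = (z_{α/2} + z_β) / √n
d = (3.291 + 0.842) / √158
d = 4.132 / 12.570
d ≈ 0.33

By Cohen's convention (0.2 small / 0.5 medium / 0.8 large): small effect.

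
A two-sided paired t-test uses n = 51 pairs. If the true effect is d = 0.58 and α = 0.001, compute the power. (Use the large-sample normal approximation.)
Power ≈ 0.80

Power calculation (paired t-test, normal approximation):
z_β = d · √n - z_{α/2}
z_β = 0.58 · √51 - 3.291
z_β = 0.58 · 7.141 - 3.291
z_β = 0.852

Power = Φ(z_β) = Φ(0.852) ≈ 0.803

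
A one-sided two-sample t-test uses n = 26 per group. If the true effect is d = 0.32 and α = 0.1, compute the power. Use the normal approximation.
Power ≈ 0.45

Power calculation (two-sample t-test, normal approximation):
z_β = d · √(n/2) - z_α
z_β = 0.32 · √(26/2) - 1.282
z_β = 0.32 · 3.606 - 1.282
z_β = -0.128

Power = Φ(z_β) = Φ(-0.128) ≈ 0.449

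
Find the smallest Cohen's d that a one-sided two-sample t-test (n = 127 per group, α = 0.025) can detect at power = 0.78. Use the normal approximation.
d ≈ 0.34

Minimum detectable effect (two-sample t-test, normal approximation):
d = (z_α + z_β) / √(n/2)
d = (1.960 + 0.772) / √(127/2)
d = 2.732 / 7.969
d ≈ 0.34

By Cohen's convention (0.2 small / 0.5 medium / 0.8 large): small effect.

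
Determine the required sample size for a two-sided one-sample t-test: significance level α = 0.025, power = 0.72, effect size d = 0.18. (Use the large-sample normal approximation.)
n = 247

Sample size formula (one-sample t-test, normal approximation):
n = ((z_{α/2} + z_β) / d)²

z_{α/2} = 2.241 (for α = 0.025, two-sided)
z_β = 0.583 (for power = 0.72)
d = 0.18

n = ((2.241 + 0.583) / 0.18)²
n = (15.689)²
n ≈ 246.14
Round up to the next whole number: n = 247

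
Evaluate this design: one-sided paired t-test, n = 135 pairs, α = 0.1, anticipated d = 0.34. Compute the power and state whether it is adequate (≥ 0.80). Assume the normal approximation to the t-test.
Power ≈ 1.00; the study is adequately powered (power ≥ 0.80)

Power calculation (paired t-test, normal approximation):
z_β = d · √n - z_α
z_β = 0.34 · √135 - 1.282
z_β = 0.34 · 11.619 - 1.282
z_β = 2.669

Power = Φ(z_β) = Φ(2.669) ≈ 0.996

Effect size d = 0.34 is small by Cohen's convention (0.2/0.5/0.8).

Threshold: power ≥ 0.80 is conventionally adequate.
Power ≈ 1.00 → the study is adequately powered (power ≥ 0.80).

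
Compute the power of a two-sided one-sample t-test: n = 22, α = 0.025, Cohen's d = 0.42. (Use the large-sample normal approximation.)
Power ≈ 0.39

Power calculation (one-sample t-test, normal approximation):
z_β = d · √n - z_{α/2}
z_β = 0.42 · √22 - 2.241
z_β = 0.42 · 4.690 - 2.241
z_β = -0.271

Power = Φ(z_β) = Φ(-0.271) ≈ 0.393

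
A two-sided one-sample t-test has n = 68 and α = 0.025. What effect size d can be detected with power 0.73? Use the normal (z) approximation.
d ≈ 0.35

Minimum detectable effect (one-sample t-test, normal approximation):
d = (z_{α/2} + z_β) / √n
d = (2.241 + 0.613) / √68
d = 2.854 / 8.246
d ≈ 0.35

By Cohen's convention (0.2 small / 0.5 medium / 0.8 large): small effect.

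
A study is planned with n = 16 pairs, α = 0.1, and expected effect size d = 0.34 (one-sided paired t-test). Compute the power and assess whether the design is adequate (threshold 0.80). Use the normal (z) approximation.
Power ≈ 0.53; the study is underpowered (power < 0.80)

Power calculation (paired t-test, normal approximation):
z_β = d · √n - z_α
z_β = 0.34 · √16 - 1.282
z_β = 0.34 · 4.000 - 1.282
z_β = 0.078

Power = Φ(z_β) = Φ(0.078) ≈ 0.531

Effect size d = 0.34 is small by Cohen's convention (0.2/0.5/0.8).

Threshold: power ≥ 0.80 is conventionally adequate.
Power ≈ 0.53 → the study is underpowered (power < 0.80).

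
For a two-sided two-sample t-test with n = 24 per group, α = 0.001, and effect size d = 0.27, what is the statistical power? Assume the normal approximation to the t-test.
Power ≈ 0.01

Power calculation (two-sample t-test, normal approximation):
z_β = d · √(n/2) - z_{α/2}
z_β = 0.27 · √(24/2) - 3.291
z_β = 0.27 · 3.464 - 3.291
z_β = -2.355

Power = Φ(z_β) = Φ(-2.355) ≈ 0.009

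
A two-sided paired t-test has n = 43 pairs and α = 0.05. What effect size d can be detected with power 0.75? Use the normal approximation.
d ≈ 0.40

Minimum detectable effect (paired t-test, normal approximation):
d = (z_{α/2} + z_β) / √n
d = (1.960 + 0.674) / √43
d = 2.634 / 6.557
d ≈ 0.40

By Cohen's convention (0.2 small / 0.5 medium / 0.8 large): small effect.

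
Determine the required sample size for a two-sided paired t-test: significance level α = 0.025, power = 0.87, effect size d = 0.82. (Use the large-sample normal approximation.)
n = 17 pairs

Sample size formula (paired t-test, normal approximation):
n = ((z_{α/2} + z_β) / d)²

z_{α/2} = 2.241 (for α = 0.025, two-sided)
z_β = 1.126 (for power = 0.87)
d = 0.82

n = ((2.241 + 1.126) / 0.82)²
n = (4.106)²
n ≈ 16.86
Round up to the next whole number: n = 17 pairs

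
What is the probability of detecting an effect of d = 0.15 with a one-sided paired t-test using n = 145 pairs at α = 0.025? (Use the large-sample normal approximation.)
Power ≈ 0.44

Power calculation (paired t-test, normal approximation):
z_β = d · √n - z_α
z_β = 0.15 · √145 - 1.960
z_β = 0.15 · 12.042 - 1.960
z_β = -0.154

Power = Φ(z_β) = Φ(-0.154) ≈ 0.439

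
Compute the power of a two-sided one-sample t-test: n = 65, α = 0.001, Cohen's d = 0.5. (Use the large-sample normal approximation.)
Power ≈ 0.77

Power calculation (one-sample t-test, normal approximation):
z_β = d · √n - z_{α/2}
z_β = 0.5 · √65 - 3.291
z_β = 0.5 · 8.062 - 3.291
z_β = 0.741

Power = Φ(z_β) = Φ(0.741) ≈ 0.771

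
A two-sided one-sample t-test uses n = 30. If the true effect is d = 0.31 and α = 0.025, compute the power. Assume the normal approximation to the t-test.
Power ≈ 0.29

Power calculation (one-sample t-test, normal approximation):
z_β = d · √n - z_{α/2}
z_β = 0.31 · √30 - 2.241
z_β = 0.31 · 5.477 - 2.241
z_β = -0.543

Power = Φ(z_β) = Φ(-0.543) ≈ 0.293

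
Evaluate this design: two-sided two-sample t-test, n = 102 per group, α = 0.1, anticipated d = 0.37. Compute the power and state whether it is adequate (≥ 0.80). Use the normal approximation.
Power ≈ 0.84; the study is adequately powered (power ≥ 0.80)

Power calculation (two-sample t-test, normal approximation):
z_β = d · √(n/2) - z_{α/2}
z_β = 0.37 · √(102/2) - 1.645
z_β = 0.37 · 7.141 - 1.645
z_β = 0.997

Power = Φ(z_β) = Φ(0.997) ≈ 0.841

Effect size d = 0.37 is small by Cohen's convention (0.2/0.5/0.8).

Threshold: power ≥ 0.80 is conventionally adequate.
Power ≈ 0.84 → the study is adequately powered (power ≥ 0.80).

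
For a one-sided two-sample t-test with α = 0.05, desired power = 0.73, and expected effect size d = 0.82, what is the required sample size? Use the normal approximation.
n = 16 per group

Sample size formula (two-sample t-test, normal approximation):
n = 2 · ((z_α + z_β) / d)²

z_α = 1.645 (for α = 0.05, one-sided)
z_β = 0.613 (for power = 0.73)
d = 0.82

n = 2 · ((1.645 + 0.613) / 0.82)²
n = 2 · (2.754)²
n ≈ 15.17
Round up to the next whole number: n = 16 per group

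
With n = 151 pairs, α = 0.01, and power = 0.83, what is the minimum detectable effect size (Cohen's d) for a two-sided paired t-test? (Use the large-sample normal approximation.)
d ≈ 0.29

Minimum detectable effect (paired t-test, normal approximation):
d = (z_{α/2} + z_β) / √n
d = (2.576 + 0.954) / √151
d = 3.530 / 12.288
d ≈ 0.29

By Cohen's convention (0.2 small / 0.5 medium / 0.8 large): small effect.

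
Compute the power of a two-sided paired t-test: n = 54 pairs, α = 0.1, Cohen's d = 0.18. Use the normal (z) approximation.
Power ≈ 0.37

Power calculation (paired t-test, normal approximation):
z_β = d · √n - z_{α/2}
z_β = 0.18 · √54 - 1.645
z_β = 0.18 · 7.348 - 1.645
z_β = -0.322

Power = Φ(z_β) = Φ(-0.322) ≈ 0.374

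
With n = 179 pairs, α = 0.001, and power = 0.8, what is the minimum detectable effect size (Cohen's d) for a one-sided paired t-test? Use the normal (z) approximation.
d ≈ 0.29

Minimum detectable effect (paired t-test, normal approximation):
d = (z_α + z_β) / √n
d = (3.090 + 0.842) / √179
d = 3.932 / 13.379
d ≈ 0.29

By Cohen's convention (0.2 small / 0.5 medium / 0.8 large): small effect.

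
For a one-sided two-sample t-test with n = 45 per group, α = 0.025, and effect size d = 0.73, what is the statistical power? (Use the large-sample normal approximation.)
Power ≈ 0.93

Power calculation (two-sample t-test, normal approximation):
z_β = d · √(n/2) - z_α
z_β = 0.73 · √(45/2) - 1.960
z_β = 0.73 · 4.743 - 1.960
z_β = 1.503

Power = Φ(z_β) = Φ(1.503) ≈ 0.934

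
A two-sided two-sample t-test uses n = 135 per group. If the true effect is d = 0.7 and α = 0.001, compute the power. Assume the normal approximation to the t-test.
Power ≈ 0.99

Power calculation (two-sample t-test, normal approximation):
z_β = d · √(n/2) - z_{α/2}
z_β = 0.7 · √(135/2) - 3.291
z_β = 0.7 · 8.216 - 3.291
z_β = 2.461

Power = Φ(z_β) = Φ(2.461) ≈ 0.993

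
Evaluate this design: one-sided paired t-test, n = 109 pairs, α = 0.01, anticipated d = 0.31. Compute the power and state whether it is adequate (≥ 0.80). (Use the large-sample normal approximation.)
Power ≈ 0.82; the study is adequately powered (power ≥ 0.80)

Power calculation (paired t-test, normal approximation):
z_β = d · √n - z_α
z_β = 0.31 · √109 - 2.326
z_β = 0.31 · 10.440 - 2.326
z_β = 0.910

Power = Φ(z_β) = Φ(0.910) ≈ 0.819

Effect size d = 0.31 is small by Cohen's convention (0.2/0.5/0.8).

Threshold: power ≥ 0.80 is conventionally adequate.
Power ≈ 0.82 → the study is adequately powered (power ≥ 0.80).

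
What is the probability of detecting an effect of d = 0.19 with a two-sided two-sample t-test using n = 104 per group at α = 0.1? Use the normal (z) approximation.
Power ≈ 0.39

Power calculation (two-sample t-test, normal approximation):
z_β = d · √(n/2) - z_{α/2}
z_β = 0.19 · √(104/2) - 1.645
z_β = 0.19 · 7.211 - 1.645
z_β = -0.275

Power = Φ(z_β) = Φ(-0.275) ≈ 0.392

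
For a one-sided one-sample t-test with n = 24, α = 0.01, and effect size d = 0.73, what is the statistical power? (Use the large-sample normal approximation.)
Power ≈ 0.89

Power calculation (one-sample t-test, normal approximation):
z_β = d · √n - z_α
z_β = 0.73 · √24 - 2.326
z_β = 0.73 · 4.899 - 2.326
z_β = 1.250

Power = Φ(z_β) = Φ(1.250) ≈ 0.894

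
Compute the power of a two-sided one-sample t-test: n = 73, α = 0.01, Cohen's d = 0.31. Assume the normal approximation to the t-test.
Power ≈ 0.53

Power calculation (one-sample t-test, normal approximation):
z_β = d · √n - z_{α/2}
z_β = 0.31 · √73 - 2.576
z_β = 0.31 · 8.544 - 2.576
z_β = 0.073

Power = Φ(z_β) = Φ(0.073) ≈ 0.529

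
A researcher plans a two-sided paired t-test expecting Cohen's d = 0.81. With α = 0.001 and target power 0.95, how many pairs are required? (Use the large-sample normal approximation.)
n = 38 pairs

Sample size formula (paired t-test, normal approximation):
n = ((z_{α/2} + z_β) / d)²

z_{α/2} = 3.291 (for α = 0.001, two-sided)
z_β = 1.645 (for power = 0.95)
d = 0.81

n = ((3.291 + 1.645) / 0.81)²
n = (6.094)²
n ≈ 37.14
Round up to the next whole number: n = 38 pairs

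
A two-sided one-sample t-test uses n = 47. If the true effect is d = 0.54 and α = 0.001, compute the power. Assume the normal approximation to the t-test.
Power ≈ 0.66

Power calculation (one-sample t-test, normal approximation):
z_β = d · √n - z_{α/2}
z_β = 0.54 · √47 - 3.291
z_β = 0.54 · 6.856 - 3.291
z_β = 0.412

Power = Φ(z_β) = Φ(0.412) ≈ 0.660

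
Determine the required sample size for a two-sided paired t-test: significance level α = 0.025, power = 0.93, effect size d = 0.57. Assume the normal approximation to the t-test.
n = 43 pairs

Sample size formula (paired t-test, normal approximation):
n = ((z_{α/2} + z_β) / d)²

z_{α/2} = 2.241 (for α = 0.025, two-sided)
z_β = 1.476 (for power = 0.93)
d = 0.57

n = ((2.241 + 1.476) / 0.57)²
n = (6.521)²
n ≈ 42.52
Round up to the next whole number: n = 43 pairs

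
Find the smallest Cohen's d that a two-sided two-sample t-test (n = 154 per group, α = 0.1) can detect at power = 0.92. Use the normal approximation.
d ≈ 0.35

Minimum detectable effect (two-sample t-test, normal approximation):
d = (z_{α/2} + z_β) / √(n/2)
d = (1.645 + 1.405) / √(154/2)
d = 3.050 / 8.775
d ≈ 0.35

By Cohen's convention (0.2 small / 0.5 medium / 0.8 large): small effect.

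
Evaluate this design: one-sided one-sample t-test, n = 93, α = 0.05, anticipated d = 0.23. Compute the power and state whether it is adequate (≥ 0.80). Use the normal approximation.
Power ≈ 0.72; the study is underpowered (power < 0.80)

Power calculation (one-sample t-test, normal approximation):
z_β = d · √n - z_α
z_β = 0.23 · √93 - 1.645
z_β = 0.23 · 9.644 - 1.645
z_β = 0.573

Power = Φ(z_β) = Φ(0.573) ≈ 0.717

Effect size d = 0.23 is small by Cohen's convention (0.2/0.5/0.8).

Threshold: power ≥ 0.80 is conventionally adequate.
Power ≈ 0.72 → the study is underpowered (power < 0.80).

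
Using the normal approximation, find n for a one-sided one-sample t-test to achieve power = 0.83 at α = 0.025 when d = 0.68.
n = 19

Sample size formula (one-sample t-test, normal approximation):
n = ((z_α + z_β) / d)²

z_α = 1.960 (for α = 0.025, one-sided)
z_β = 0.954 (for power = 0.83)
d = 0.68

n = ((1.960 + 0.954) / 0.68)²
n = (4.285)²
n ≈ 18.36
Round up to the next whole number: n = 19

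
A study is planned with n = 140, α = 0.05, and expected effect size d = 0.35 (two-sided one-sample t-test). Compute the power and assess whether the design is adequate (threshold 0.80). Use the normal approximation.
Power ≈ 0.99; the study is adequately powered (power ≥ 0.80)

Power calculation (one-sample t-test, normal approximation):
z_β = d · √n - z_{α/2}
z_β = 0.35 · √140 - 1.960
z_β = 0.35 · 11.832 - 1.960
z_β = 2.181

Power = Φ(z_β) = Φ(2.181) ≈ 0.985

Effect size d = 0.35 is small by Cohen's convention (0.2/0.5/0.8).

Threshold: power ≥ 0.80 is conventionally adequate.
Power ≈ 0.99 → the study is adequately powered (power ≥ 0.80).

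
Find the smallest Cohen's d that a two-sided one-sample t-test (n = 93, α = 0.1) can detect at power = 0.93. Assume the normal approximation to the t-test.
d ≈ 0.32

Minimum detectable effect (one-sample t-test, normal approximation):
d = (z_{α/2} + z_β) / √n
d = (1.645 + 1.476) / √93
d = 3.121 / 9.644
d ≈ 0.32

By Cohen's convention (0.2 small / 0.5 medium / 0.8 large): small effect.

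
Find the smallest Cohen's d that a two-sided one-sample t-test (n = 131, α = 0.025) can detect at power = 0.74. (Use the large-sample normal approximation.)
d ≈ 0.25

Minimum detectable effect (one-sample t-test, normal approximation):
d = (z_{α/2} + z_β) / √n
d = (2.241 + 0.643) / √131
d = 2.885 / 11.446
d ≈ 0.25

By Cohen's convention (0.2 small / 0.5 medium / 0.8 large): small effect.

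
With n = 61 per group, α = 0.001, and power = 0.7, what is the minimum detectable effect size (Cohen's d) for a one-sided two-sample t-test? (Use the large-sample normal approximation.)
d ≈ 0.65

Minimum detectable effect (two-sample t-test, normal approximation):
d = (z_α + z_β) / √(n/2)
d = (3.090 + 0.524) / √(61/2)
d = 3.615 / 5.523
d ≈ 0.65

By Cohen's convention (0.2 small / 0.5 medium / 0.8 large): medium effect.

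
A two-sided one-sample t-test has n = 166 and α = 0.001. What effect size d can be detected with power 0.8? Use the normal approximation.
d ≈ 0.32

Minimum detectable effect (one-sample t-test, normal approximation):
d = (z_{α/2} + z_β) / √n
d = (3.291 + 0.842) / √166
d = 4.132 / 12.884
d ≈ 0.32

By Cohen's convention (0.2 small / 0.5 medium / 0.8 large): small effect.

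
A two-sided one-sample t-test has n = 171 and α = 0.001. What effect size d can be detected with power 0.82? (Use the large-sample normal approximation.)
d ≈ 0.32

Minimum detectable effect (one-sample t-test, normal approximation):
d = (z_{α/2} + z_β) / √n
d = (3.291 + 0.915) / √171
d = 4.206 / 13.077
d ≈ 0.32

By Cohen's convention (0.2 small / 0.5 medium / 0.8 large): small effect.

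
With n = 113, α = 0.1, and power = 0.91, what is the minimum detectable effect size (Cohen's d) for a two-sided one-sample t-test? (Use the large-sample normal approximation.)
d ≈ 0.28

Minimum detectable effect (one-sample t-test, normal approximation):
d = (z_{α/2} + z_β) / √n
d = (1.645 + 1.341) / √113
d = 2.986 / 10.630
d ≈ 0.28

By Cohen's convention (0.2 small / 0.5 medium / 0.8 large): small effect.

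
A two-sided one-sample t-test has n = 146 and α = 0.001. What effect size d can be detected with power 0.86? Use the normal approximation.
d ≈ 0.36

Minimum detectable effect (one-sample t-test, normal approximation):
d = (z_{α/2} + z_β) / √n
d = (3.291 + 1.080) / √146
d = 4.371 / 12.083
d ≈ 0.36

By Cohen's convention (0.2 small / 0.5 medium / 0.8 large): small effect.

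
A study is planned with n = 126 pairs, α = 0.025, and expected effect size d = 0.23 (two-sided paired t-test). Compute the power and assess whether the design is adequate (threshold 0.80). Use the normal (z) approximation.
Power ≈ 0.63; the study is underpowered (power < 0.80)

Power calculation (paired t-test, normal approximation):
z_β = d · √n - z_{α/2}
z_β = 0.23 · √126 - 2.241
z_β = 0.23 · 11.225 - 2.241
z_β = 0.340

Power = Φ(z_β) = Φ(0.340) ≈ 0.633

Effect size d = 0.23 is small by Cohen's convention (0.2/0.5/0.8).

Threshold: power ≥ 0.80 is conventionally adequate.
Power ≈ 0.63 → the study is underpowered (power < 0.80).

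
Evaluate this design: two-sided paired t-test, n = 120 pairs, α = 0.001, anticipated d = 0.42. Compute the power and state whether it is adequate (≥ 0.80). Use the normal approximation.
Power ≈ 0.90; the study is adequately powered (power ≥ 0.80)

Power calculation (paired t-test, normal approximation):
z_β = d · √n - z_{α/2}
z_β = 0.42 · √120 - 3.291
z_β = 0.42 · 10.954 - 3.291
z_β = 1.310

Power = Φ(z_β) = Φ(1.310) ≈ 0.905

Effect size d = 0.42 is small by Cohen's convention (0.2/0.5/0.8).

Threshold: power ≥ 0.80 is conventionally adequate.
Power ≈ 0.90 → the study is adequately powered (power ≥ 0.80).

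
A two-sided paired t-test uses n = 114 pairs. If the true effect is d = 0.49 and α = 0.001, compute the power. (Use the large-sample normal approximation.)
Power ≈ 0.97

Power calculation (paired t-test, normal approximation):
z_β = d · √n - z_{α/2}
z_β = 0.49 · √114 - 3.291
z_β = 0.49 · 10.677 - 3.291
z_β = 1.941

Power = Φ(z_β) = Φ(1.941) ≈ 0.974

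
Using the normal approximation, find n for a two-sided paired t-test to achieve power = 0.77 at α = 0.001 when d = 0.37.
n = 119 pairs

Sample size formula (paired t-test, normal approximation):
n = ((z_{α/2} + z_β) / d)²

z_{α/2} = 3.291 (for α = 0.001, two-sided)
z_β = 0.739 (for power = 0.77)
d = 0.37

n = ((3.291 + 0.739) / 0.37)²
n = (10.892)²
n ≈ 118.64
Round up to the next whole number: n = 119 pairs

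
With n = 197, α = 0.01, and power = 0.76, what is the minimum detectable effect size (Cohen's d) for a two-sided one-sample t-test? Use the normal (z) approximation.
d ≈ 0.23

Minimum detectable effect (one-sample t-test, normal approximation):
d = (z_{α/2} + z_β) / √n
d = (2.576 + 0.706) / √197
d = 3.282 / 14.036
d ≈ 0.23

By Cohen's convention (0.2 small / 0.5 medium / 0.8 large): small effect.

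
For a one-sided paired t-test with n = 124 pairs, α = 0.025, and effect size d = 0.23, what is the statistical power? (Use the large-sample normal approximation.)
Power ≈ 0.73

Power calculation (paired t-test, normal approximation):
z_β = d · √n - z_α
z_β = 0.23 · √124 - 1.960
z_β = 0.23 · 11.136 - 1.960
z_β = 0.601

Power = Φ(z_β) = Φ(0.601) ≈ 0.726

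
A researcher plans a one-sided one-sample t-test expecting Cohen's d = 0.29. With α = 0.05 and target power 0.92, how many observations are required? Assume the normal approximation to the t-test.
n = 111

Sample size formula (one-sample t-test, normal approximation):
n = ((z_α + z_β) / d)²

z_α = 1.645 (for α = 0.05, one-sided)
z_β = 1.405 (for power = 0.92)
d = 0.29

n = ((1.645 + 1.405) / 0.29)²
n = (10.517)²
n ≈ 110.61
Round up to the next whole number: n = 111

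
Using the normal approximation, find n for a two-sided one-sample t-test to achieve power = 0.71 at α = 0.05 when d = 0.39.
n = 42

Sample size formula (one-sample t-test, normal approximation):
n = ((z_{α/2} + z_β) / d)²

z_{α/2} = 1.960 (for α = 0.05, two-sided)
z_β = 0.553 (for power = 0.71)
d = 0.39

n = ((1.960 + 0.553) / 0.39)²
n = (6.444)²
n ≈ 41.53
Round up to the next whole number: n = 42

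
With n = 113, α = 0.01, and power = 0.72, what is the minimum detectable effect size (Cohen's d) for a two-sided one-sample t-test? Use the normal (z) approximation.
d ≈ 0.30

Minimum detectable effect (one-sample t-test, normal approximation):
d = (z_{α/2} + z_β) / √n
d = (2.576 + 0.583) / √113
d = 3.159 / 10.630
d ≈ 0.30

By Cohen's convention (0.2 small / 0.5 medium / 0.8 large): small effect.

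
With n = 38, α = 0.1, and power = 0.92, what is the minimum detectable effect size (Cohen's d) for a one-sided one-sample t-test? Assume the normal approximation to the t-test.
d ≈ 0.44

Minimum detectable effect (one-sample t-test, normal approximation):
d = (z_α + z_β) / √n
d = (1.282 + 1.405) / √38
d = 2.687 / 6.164
d ≈ 0.44

By Cohen's convention (0.2 small / 0.5 medium / 0.8 large): small effect.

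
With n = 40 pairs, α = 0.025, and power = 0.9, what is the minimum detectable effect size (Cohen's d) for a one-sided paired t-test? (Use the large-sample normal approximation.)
d ≈ 0.51

Minimum detectable effect (paired t-test, normal approximation):
d = (z_α + z_β) / √n
d = (1.960 + 1.282) / √40
d = 3.242 / 6.325
d ≈ 0.51

By Cohen's convention (0.2 small / 0.5 medium / 0.8 large): medium effect.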